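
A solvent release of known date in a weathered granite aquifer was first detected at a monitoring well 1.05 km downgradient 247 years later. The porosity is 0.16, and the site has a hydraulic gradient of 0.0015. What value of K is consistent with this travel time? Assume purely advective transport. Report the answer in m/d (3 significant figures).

1.24 m/d

t = 247 years = 90160 d
L = 1.05 km = 1050 m
v = L / t = 1050 / 90160 = 0.01165 m/d
K = v · n / i = 0.01165 × 0.16 / 0.0015 = 1.24 m/d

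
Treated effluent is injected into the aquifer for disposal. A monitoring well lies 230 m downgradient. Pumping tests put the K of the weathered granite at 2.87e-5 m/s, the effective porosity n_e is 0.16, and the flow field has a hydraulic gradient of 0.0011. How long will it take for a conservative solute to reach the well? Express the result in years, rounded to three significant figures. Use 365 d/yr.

K = 2.87e-5 m/s × 86400 s/d = 2.480 m/d
Darcy flux q = K·i = 2.480 × 0.0011 = 0.002728 m/d
v_s = q/n_e = 0.002728/0.16 = 0.01705 m/d
t = L / v = 230 / 0.01705 = 13490 d
   = 13490 / 365 = 37.0 yr

37.0 years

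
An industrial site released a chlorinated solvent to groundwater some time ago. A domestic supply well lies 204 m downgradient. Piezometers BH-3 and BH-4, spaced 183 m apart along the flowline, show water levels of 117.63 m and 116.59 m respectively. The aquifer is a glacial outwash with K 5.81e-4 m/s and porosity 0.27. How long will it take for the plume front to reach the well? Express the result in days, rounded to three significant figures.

193 days

Hydraulic gradient i = (117.63 − 116.59) / 183 = 1.04 / 183 = 0.005683
K = 5.81e-4 m/s × 86400 s/d = 50.20 m/d
Darcy flux q = K·i = 50.20 × 0.005683 = 0.2853 m/d
Average linear velocity = 0.2853 / 0.27 = 1.057 m/d
t = L / v = 204 / 1.057 = 193.1 d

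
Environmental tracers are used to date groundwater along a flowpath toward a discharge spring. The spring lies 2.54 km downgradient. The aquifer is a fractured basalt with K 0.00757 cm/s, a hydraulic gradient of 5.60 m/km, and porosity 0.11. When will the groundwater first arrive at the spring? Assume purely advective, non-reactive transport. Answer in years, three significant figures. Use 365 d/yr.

K = 0.00757 cm/s × 864 = 6.540 m/d
q = Ki = 6.540 × 0.0056 = 0.03663 m/d
v_s = q/n_e = 0.03663/0.11 = 0.3330 m/d
L = 2.54 km = 2540 m
t = L / v = 2540 / 0.3330 = 7628 d
   = 7628 / 365 = 20.9 yr

20.9 years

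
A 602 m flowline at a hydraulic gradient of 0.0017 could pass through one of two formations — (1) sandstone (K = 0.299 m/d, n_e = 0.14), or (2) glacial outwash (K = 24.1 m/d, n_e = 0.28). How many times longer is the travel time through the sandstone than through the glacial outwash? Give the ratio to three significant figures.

40.3

Unit 1 (sandstone): v = 0.299×0.0017/0.14 = 0.003631 m/d, t = 602/0.003631 = 165800 d
Unit 2 (glacial outwash): v = 24.1×0.0017/0.28 = 0.1463 m/d, t = 602/0.1463 = 4114 d
t(sandstone) / t(glacial outwash) = 165800/4114 = 40.3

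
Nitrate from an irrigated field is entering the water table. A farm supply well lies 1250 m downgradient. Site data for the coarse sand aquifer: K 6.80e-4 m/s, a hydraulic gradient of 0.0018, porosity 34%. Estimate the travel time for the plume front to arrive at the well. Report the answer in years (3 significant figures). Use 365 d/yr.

K = 6.80e-4 m/s × 86400 s/d = 58.75 m/d
Darcy flux q = K·i = 58.75 × 0.0018 = 0.1058 m/d
Seepage velocity v = q / n = 0.1058 / 0.34 = 0.3110 m/d
t = L / v = 1250 / 0.3110 = 4019 d
   = 4019 / 365 = 11.0 yr

11.0 years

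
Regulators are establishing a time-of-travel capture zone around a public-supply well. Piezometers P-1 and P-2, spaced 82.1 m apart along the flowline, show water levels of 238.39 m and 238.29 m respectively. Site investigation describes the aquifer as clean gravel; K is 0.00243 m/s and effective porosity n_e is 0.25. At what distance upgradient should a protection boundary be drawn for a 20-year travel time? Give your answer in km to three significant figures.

Hydraulic gradient i = (238.39 − 238.29) / 82.1 = 0.10 / 82.1 = 0.001218
K = 0.00243 m/s × 86400 s/d = 210.0 m/d
Darcy flux q = K·i = 210.0 × 0.001218 = 0.2557 m/d
v = Ki/n = 210.0·0.001218/0.25 = 1.023 m/d
T = 20 yr × 365 = 7300 d
L = v × T = 1.023 × 7300 = 7467 m
   = 7.47 km

7.47 km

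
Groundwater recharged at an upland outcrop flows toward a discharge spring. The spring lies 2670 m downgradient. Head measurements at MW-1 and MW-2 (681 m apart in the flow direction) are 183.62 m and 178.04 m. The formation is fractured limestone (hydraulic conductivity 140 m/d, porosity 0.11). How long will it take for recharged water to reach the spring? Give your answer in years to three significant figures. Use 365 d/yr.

Hydraulic gradient i = (183.62 − 178.04) / 681 = 5.58 / 681 = 0.008194
q = Ki = 140 × 0.008194 = 1.147 m/d
Average linear velocity = 1.147 / 0.11 = 10.43 m/d
t = L / v = 2670 / 10.43 = 256.0 d
   = 256.0 / 365 = 0.701 yr

0.701 years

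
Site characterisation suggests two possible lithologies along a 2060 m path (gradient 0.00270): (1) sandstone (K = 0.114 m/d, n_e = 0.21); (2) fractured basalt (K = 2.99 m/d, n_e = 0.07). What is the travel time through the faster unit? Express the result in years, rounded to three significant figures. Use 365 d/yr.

Unit 1 (sandstone): v = 0.114×0.0027/0.21 = 0.001466 m/d, t = 2060/0.001466 = 1.405e6 d
Unit 2 (fractured basalt): v = 2.99×0.0027/0.07 = 0.1153 m/d, t = 2060/0.1153 = 17860 d
Faster: 17860 d / 365 = 48.9 yr

48.9 years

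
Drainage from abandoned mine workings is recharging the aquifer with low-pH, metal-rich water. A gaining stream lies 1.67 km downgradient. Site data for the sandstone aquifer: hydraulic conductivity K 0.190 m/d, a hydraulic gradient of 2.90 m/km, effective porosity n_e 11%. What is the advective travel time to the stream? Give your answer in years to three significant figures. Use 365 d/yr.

Specific discharge q = 0.190 × 0.0029 = 5.510e-4 m/d
v_s = q/n_e = 5.510e-4/0.11 = 0.005009 m/d
L = 1.67 km = 1670 m
t = L / v = 1670 / 0.005009 = 333400 d
   = 333400 / 365 = 913 yr

913 years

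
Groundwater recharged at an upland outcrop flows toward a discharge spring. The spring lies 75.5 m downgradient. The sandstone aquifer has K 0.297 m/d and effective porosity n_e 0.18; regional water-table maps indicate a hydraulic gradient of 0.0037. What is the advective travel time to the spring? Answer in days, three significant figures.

12400 days

Specific discharge q = 0.297 × 0.0037 = 0.001099 m/d
Average linear velocity = 0.001099 / 0.18 = 0.006105 m/d
t = L / v = 75.5 / 0.006105 = 12370 d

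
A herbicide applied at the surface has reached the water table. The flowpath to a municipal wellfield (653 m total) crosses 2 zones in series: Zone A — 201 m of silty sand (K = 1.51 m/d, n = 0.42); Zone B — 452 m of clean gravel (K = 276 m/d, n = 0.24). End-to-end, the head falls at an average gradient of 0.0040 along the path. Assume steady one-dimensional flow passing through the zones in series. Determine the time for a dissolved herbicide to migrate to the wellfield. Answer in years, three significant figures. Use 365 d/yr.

For zones in series the flux q is common to all zones; the equivalent conductivity is the harmonic (thickness-weighted) mean, K_eq = L_total / Σ(L_j/K_j).
Σ(L/K) = 201/1.51 + 452/276 = 133.1 + 1.638 = 134.8 d
K_eq = L_total / Σ(L/K) = 653 / 134.8 = 4.846 m/d
q = K_eq · i = 4.846 × 0.0040 = 0.01938 m/d (same in every zone)
Zone A: v = q/n = 0.01938/0.42 = 0.04615 m/d → t_A = 201/0.04615 = 4355 d
Zone B: v = q/n = 0.01938/0.24 = 0.08077 m/d → t_B = 452/0.08077 = 5596 d
Total t = 4355 + 5596 = 9952 d
   = 9952 / 365 = 27.3 yr

27.3 years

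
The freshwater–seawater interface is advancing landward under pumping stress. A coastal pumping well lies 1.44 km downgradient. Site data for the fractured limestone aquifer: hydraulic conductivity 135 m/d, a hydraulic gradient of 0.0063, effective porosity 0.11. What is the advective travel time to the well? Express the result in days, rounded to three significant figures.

186 days

Specific discharge q = 135 × 0.0063 = 0.8505 m/d
Average linear velocity = 0.8505 / 0.11 = 7.732 m/d
L = 1.44 km = 1440 m
t = L / v = 1440 / 7.732 = 186.2 d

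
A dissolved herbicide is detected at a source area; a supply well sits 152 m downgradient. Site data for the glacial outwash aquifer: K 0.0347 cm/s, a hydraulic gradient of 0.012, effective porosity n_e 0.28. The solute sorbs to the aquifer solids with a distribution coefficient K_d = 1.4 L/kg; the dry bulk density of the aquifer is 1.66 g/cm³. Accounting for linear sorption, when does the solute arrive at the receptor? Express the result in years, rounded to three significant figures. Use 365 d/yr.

3.01 years

K = 0.0347 cm/s × 864 = 29.98 m/d
Specific discharge q = 29.98 × 0.012 = 0.3598 m/d
v = Ki/n = 29.98·0.012/0.28 = 1.285 m/d
Retardation R = 1 + ρ_b·K_d/n = 1 + 1.66×1.4/0.28 = 9.300
Contaminant velocity v_c = v/R = 1.285/9.300 = 0.1382 m/d
t = L/v_c = 152/0.1382 = 1100 d
   = 1100/365 = 3.01 yr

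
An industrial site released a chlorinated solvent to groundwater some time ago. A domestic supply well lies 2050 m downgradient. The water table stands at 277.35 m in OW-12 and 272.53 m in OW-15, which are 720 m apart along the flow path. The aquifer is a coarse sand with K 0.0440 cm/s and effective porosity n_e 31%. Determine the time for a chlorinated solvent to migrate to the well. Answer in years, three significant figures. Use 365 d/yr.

6.84 years

Hydraulic gradient i = (277.35 − 272.53) / 720 = 4.82 / 720 = 0.006694
K = 0.0440 cm/s × 864 = 38.02 m/d
Specific discharge q = 38.02 × 0.006694 = 0.2545 m/d
v = Ki/n = 38.02·0.006694/0.31 = 0.8210 m/d
t = L / v = 2050 / 0.8210 = 2497 d
   = 2497 / 365 = 6.84 yr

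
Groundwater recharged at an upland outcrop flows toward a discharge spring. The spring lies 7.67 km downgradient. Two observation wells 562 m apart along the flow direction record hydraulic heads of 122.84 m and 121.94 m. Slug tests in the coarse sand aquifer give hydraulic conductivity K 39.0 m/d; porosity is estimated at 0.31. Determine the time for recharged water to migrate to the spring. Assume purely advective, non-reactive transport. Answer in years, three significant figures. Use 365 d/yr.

Hydraulic gradient i = (122.84 − 121.94) / 562 = 0.90 / 562 = 0.001601
q = Ki = 39.0 × 0.001601 = 0.06246 m/d
Average linear velocity = 0.06246 / 0.31 = 0.2015 m/d
L = 7.67 km = 7670 m
t = L / v = 7670 / 0.2015 = 38070 d
   = 38070 / 365 = 104 yr

104 years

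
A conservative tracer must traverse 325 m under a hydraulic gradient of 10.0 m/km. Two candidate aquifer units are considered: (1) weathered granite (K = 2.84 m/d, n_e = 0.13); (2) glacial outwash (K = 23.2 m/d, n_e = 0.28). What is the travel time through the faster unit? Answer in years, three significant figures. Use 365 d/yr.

1.07 years

Unit 1 (weathered granite): v = 2.84×0.010/0.13 = 0.2185 m/d, t = 325/0.2185 = 1488 d
Unit 2 (glacial outwash): v = 23.2×0.010/0.28 = 0.8286 m/d, t = 325/0.8286 = 392.2 d
Faster: 392.2 d / 365 = 1.07 yr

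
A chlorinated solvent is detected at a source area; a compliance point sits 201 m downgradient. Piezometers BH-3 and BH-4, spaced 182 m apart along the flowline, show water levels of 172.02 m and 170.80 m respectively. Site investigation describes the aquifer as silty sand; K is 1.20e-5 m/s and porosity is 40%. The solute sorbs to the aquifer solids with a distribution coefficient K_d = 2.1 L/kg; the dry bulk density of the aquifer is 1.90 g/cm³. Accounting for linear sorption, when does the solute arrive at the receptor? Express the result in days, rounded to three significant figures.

Hydraulic gradient i = (172.02 − 170.80) / 182 = 1.22 / 182 = 0.006703
K = 1.20e-5 m/s × 86400 s/d = 1.037 m/d
Specific discharge q = 1.037 × 0.006703 = 0.006950 m/d
v_s = q/n_e = 0.006950/0.40 = 0.01737 m/d
Retardation R = 1 + ρ_b·K_d/n = 1 + 1.90×2.1/0.40 = 10.98
Contaminant velocity v_c = v/R = 0.01737/10.98 = 0.001583 m/d
t = L/v_c = 201/0.001583 = 127000 d

127000 days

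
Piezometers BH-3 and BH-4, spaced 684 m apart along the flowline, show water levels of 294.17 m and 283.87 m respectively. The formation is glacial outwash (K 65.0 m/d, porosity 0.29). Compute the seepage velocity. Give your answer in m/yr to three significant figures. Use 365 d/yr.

1230 m/yr

Hydraulic gradient i = (294.17 − 283.87) / 684 = 10.30 / 684 = 0.01506
Darcy flux q = K·i = 65.0 × 0.01506 = 0.9788 m/d
v_s = q/n_e = 0.9788/0.29 = 3.375 m/d
   = 3.375 × 365 = 1230 m/yr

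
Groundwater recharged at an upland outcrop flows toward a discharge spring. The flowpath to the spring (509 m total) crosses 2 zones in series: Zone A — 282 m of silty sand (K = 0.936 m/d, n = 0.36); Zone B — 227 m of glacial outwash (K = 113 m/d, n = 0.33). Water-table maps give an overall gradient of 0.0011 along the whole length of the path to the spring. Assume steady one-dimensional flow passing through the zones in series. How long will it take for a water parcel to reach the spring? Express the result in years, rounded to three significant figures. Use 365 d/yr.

262 years

Steady 1-D flow in series ⇒ the Darcy flux q is identical in every zone and the zone head losses add (resistances L/K in series).
Σ(L/K) = 282/0.936 + 227/113 = 301.3 + 2.009 = 303.3 d
K_eq = L_total / Σ(L/K) = 509 / 303.3 = 1.678 m/d
q = K_eq · i = 1.678 × 0.0011 = 0.001846 m/d (same in every zone)
Zone A: v = q/n = 0.001846/0.36 = 0.005128 m/d → t_A = 282/0.005128 = 54990 d
Zone B: v = q/n = 0.001846/0.33 = 0.005594 m/d → t_B = 227/0.005594 = 40580 d
Total t = 54990 + 40580 = 95570 d
   = 95570 / 365 = 262 yr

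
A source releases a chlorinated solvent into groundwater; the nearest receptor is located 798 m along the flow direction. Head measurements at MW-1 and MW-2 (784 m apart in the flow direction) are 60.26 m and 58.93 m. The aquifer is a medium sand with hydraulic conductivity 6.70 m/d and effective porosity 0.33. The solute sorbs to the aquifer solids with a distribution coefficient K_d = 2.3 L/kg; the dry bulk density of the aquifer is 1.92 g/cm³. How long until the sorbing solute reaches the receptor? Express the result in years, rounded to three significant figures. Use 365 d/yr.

913 years

Hydraulic gradient i = (60.26 − 58.93) / 784 = 1.33 / 784 = 0.001696
Darcy flux q = K·i = 6.70 × 0.001696 = 0.01137 m/d
v = Ki/n = 6.70·0.001696/0.33 = 0.03444 m/d
Retardation R = 1 + ρ_b·K_d/n = 1 + 1.92×2.3/0.33 = 14.38
Contaminant velocity v_c = v/R = 0.03444/14.38 = 0.002395 m/d
t = L/v_c = 798/0.002395 = 333200 d
   = 333200/365 = 913 yr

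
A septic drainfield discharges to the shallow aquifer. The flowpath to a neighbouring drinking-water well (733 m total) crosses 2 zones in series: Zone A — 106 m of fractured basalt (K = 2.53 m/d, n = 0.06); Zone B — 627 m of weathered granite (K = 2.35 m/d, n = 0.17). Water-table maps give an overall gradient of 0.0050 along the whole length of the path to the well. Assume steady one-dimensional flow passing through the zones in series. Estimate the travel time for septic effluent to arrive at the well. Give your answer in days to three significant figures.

9510 days

Continuity: the same q passes through each zone, so ΔH = q·Σ(L_j/K_j) — the zones act as resistances in series.
Σ(L/K) = 106/2.53 + 627/2.35 = 41.90 + 266.8 = 308.7 d
K_eq = L_total / Σ(L/K) = 733 / 308.7 = 2.374 m/d
q = K_eq · i = 2.374 × 0.0050 = 0.01187 m/d (same in every zone)
Zone A: v = q/n = 0.01187/0.06 = 0.1979 m/d → t_A = 106/0.1979 = 535.7 d
Zone B: v = q/n = 0.01187/0.17 = 0.06984 m/d → t_B = 627/0.06984 = 8978 d
Total t = 535.7 + 8978 = 9514 d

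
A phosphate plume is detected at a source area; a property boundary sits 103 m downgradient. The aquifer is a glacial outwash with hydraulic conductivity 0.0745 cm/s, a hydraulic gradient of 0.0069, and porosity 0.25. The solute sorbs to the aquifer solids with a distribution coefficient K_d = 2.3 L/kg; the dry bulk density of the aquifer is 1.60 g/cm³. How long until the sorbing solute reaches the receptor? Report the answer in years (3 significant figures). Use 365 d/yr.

2.50 years

K = 0.0745 cm/s × 864 = 64.37 m/d
q = Ki = 64.37 × 0.0069 = 0.4441 m/d
Average linear velocity = 0.4441 / 0.25 = 1.777 m/d
Retardation R = 1 + ρ_b·K_d/n = 1 + 1.60×2.3/0.25 = 15.72
Contaminant velocity v_c = v/R = 1.777/15.72 = 0.1130 m/d
t = L/v_c = 103/0.1130 = 911.4 d
   = 911.4/365 = 2.50 yr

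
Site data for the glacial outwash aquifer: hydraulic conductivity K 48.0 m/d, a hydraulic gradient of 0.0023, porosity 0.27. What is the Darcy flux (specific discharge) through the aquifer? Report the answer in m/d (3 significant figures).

0.110 m/d

Specific discharge q = 48.0 × 0.0023 = 0.1104 m/d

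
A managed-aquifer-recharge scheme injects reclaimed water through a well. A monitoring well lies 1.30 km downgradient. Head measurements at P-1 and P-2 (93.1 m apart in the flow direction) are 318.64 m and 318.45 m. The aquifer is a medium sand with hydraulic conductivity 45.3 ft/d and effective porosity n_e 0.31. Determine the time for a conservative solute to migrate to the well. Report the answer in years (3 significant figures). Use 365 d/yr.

39.2 years

Hydraulic gradient i = (318.64 − 318.45) / 93.1 = 0.19 / 93.1 = 0.002041
K = 45.3 ft/d × 0.3048 = 13.81 m/d
Specific discharge q = 13.81 × 0.002041 = 0.02818 m/d
Average linear velocity = 0.02818 / 0.31 = 0.09090 m/d
L = 1.30 km = 1300 m
t = L / v = 1300 / 0.09090 = 14300 d
   = 14300 / 365 = 39.2 yr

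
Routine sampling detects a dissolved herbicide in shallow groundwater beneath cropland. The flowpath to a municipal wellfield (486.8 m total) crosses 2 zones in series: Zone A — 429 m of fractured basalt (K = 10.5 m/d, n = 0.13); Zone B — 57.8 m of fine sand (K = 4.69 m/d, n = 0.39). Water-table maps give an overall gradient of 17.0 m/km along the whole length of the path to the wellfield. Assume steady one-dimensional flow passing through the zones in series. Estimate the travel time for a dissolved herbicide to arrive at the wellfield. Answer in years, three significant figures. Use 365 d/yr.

For zones in series the flux q is common to all zones; the equivalent conductivity is the harmonic (thickness-weighted) mean, K_eq = L_total / Σ(L_j/K_j).
Σ(L/K) = 429/10.5 + 57.8/4.69 = 40.86 + 12.32 = 53.18 d
K_eq = L_total / Σ(L/K) = 486.8 / 53.18 = 9.154 m/d
q = K_eq · i = 9.154 × 0.017 = 0.1556 m/d (same in every zone)
Zone A: v = q/n = 0.1556/0.13 = 1.197 m/d → t_A = 429/1.197 = 358.4 d
Zone B: v = q/n = 0.1556/0.39 = 0.3990 m/d → t_B = 57.8/0.3990 = 144.9 d
Total t = 358.4 + 144.9 = 503.3 d
   = 503.3 / 365 = 1.38 yr

1.38 years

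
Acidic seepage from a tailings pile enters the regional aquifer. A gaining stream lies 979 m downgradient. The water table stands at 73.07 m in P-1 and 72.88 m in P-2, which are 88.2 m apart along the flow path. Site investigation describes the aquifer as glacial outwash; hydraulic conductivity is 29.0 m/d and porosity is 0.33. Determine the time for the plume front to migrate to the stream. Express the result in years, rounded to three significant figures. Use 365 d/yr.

Hydraulic gradient i = (73.07 − 72.88) / 88.2 = 0.19 / 88.2 = 0.002154
Specific discharge q = 29.0 × 0.002154 = 0.06247 m/d
v = Ki/n = 29.0·0.002154/0.33 = 0.1893 m/d
t = L / v = 979 / 0.1893 = 5171 d
   = 5171 / 365 = 14.2 yr

14.2 years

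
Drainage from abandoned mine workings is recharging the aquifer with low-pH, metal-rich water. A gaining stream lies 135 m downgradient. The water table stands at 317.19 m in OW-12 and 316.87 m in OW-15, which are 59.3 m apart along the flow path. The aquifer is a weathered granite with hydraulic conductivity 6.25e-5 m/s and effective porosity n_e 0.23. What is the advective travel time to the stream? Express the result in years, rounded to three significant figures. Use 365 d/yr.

Hydraulic gradient i = (317.19 − 316.87) / 59.3 = 0.32 / 59.3 = 0.005396
K = 6.25e-5 m/s × 86400 s/d = 5.400 m/d
q = Ki = 5.400 × 0.005396 = 0.02914 m/d
Seepage velocity v = q / n = 0.02914 / 0.23 = 0.1267 m/d
t = L / v = 135 / 0.1267 = 1066 d
   = 1066 / 365 = 2.92 yr

2.92 years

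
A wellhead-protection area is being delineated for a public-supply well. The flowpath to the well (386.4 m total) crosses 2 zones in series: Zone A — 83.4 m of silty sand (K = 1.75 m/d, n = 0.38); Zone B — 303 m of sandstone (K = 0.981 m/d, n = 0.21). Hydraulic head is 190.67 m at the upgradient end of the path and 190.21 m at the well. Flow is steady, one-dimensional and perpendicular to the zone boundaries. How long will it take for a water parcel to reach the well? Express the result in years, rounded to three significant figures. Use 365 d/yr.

202 years

Total head drop ΔH = 190.67 − 190.21 = 0.46 m
Continuity: the same q passes through each zone, so ΔH = q·Σ(L_j/K_j) — the zones act as resistances in series.
Σ(L/K) = 83.4/1.75 + 303/0.981 = 47.66 + 308.9 = 356.5 d
q = ΔH / Σ(L/K) = 0.46 / 356.5 = 0.001290 m/d (same in every zone)
Zone A: v = q/n = 0.001290/0.38 = 0.003395 m/d → t_A = 83.4/0.003395 = 24560 d
Zone B: v = q/n = 0.001290/0.21 = 0.006144 m/d → t_B = 303/0.006144 = 49320 d
Total t = 24560 + 49320 = 73880 d
   = 73880 / 365 = 202 yr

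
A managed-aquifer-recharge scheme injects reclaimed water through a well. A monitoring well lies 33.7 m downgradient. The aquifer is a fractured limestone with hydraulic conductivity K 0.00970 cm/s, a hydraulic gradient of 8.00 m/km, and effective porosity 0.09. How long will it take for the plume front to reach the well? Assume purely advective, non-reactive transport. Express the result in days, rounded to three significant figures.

45.2 days

K = 0.00970 cm/s × 864 = 8.381 m/d
q = Ki = 8.381 × 0.0080 = 0.06705 m/d
Average linear velocity = 0.06705 / 0.09 = 0.7450 m/d
t = L / v = 33.7 / 0.7450 = 45.24 d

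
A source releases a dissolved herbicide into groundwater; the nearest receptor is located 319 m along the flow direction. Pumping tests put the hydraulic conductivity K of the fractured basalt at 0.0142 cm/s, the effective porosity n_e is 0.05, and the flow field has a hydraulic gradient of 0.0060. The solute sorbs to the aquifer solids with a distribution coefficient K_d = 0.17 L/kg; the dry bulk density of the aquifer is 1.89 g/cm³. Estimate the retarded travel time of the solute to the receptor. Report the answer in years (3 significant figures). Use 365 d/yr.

4.41 years

K = 0.0142 cm/s × 864 = 12.27 m/d
Darcy flux q = K·i = 12.27 × 0.0060 = 0.07361 m/d
v_s = q/n_e = 0.07361/0.05 = 1.472 m/d
Retardation R = 1 + ρ_b·K_d/n = 1 + 1.89×0.17/0.05 = 7.426
Contaminant velocity v_c = v/R = 1.472/7.426 = 0.1983 m/d
t = L/v_c = 319/0.1983 = 1609 d
   = 1609/365 = 4.41 yr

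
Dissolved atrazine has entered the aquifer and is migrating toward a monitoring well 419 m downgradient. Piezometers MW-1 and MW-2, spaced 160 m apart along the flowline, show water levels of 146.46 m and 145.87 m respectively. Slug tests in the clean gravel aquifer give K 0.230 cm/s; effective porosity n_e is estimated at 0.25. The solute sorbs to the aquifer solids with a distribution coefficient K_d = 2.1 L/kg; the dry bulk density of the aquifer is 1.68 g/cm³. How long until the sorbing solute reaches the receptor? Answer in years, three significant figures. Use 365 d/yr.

Hydraulic gradient i = (146.46 − 145.87) / 160 = 0.59 / 160 = 0.003688
K = 0.230 cm/s × 864 = 198.7 m/d
q = Ki = 198.7 × 0.003688 = 0.7328 m/d
Average linear velocity = 0.7328 / 0.25 = 2.931 m/d
Retardation R = 1 + ρ_b·K_d/n = 1 + 1.68×2.1/0.25 = 15.11
Contaminant velocity v_c = v/R = 2.931/15.11 = 0.1940 m/d
t = L/v_c = 419/0.1940 = 2160 d
   = 2160/365 = 5.92 yr

5.92 years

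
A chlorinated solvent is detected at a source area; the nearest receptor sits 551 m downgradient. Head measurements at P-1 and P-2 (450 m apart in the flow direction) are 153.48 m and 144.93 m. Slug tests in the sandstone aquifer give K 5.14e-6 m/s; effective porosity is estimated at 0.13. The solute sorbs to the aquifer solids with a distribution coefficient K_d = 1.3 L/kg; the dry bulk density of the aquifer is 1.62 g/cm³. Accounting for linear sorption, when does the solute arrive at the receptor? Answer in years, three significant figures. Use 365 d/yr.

Hydraulic gradient i = (153.48 − 144.93) / 450 = 8.55 / 450 = 0.01900
K = 5.14e-6 m/s × 86400 s/d = 0.4441 m/d
Specific discharge q = 0.4441 × 0.01900 = 0.008438 m/d
v_s = q/n_e = 0.008438/0.13 = 0.06491 m/d
Retardation R = 1 + ρ_b·K_d/n = 1 + 1.62×1.3/0.13 = 17.20
Contaminant velocity v_c = v/R = 0.06491/17.20 = 0.003774 m/d
t = L/v_c = 551/0.003774 = 146000 d
   = 146000/365 = 400 yr

400 years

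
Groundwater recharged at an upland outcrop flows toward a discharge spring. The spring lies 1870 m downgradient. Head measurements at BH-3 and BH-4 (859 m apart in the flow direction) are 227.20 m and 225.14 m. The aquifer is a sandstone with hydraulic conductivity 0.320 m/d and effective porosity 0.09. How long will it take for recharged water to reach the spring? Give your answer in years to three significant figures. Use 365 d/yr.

601 years

Hydraulic gradient i = (227.20 − 225.14) / 859 = 2.06 / 859 = 0.002398
Darcy flux q = K·i = 0.320 × 0.002398 = 7.674e-4 m/d
Average linear velocity = 7.674e-4 / 0.09 = 0.008527 m/d
t = L / v = 1870 / 0.008527 = 219300 d
   = 219300 / 365 = 601 yr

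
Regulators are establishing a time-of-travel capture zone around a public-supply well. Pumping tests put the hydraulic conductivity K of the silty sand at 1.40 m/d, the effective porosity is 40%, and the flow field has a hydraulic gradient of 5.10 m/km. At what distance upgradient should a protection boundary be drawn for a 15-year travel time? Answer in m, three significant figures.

Specific discharge q = 1.40 × 0.0051 = 0.007140 m/d
Average linear velocity = 0.007140 / 0.40 = 0.01785 m/d
T = 15 yr × 365 = 5475 d
L = v × T = 0.01785 × 5475 = 97.73 m

97.7 m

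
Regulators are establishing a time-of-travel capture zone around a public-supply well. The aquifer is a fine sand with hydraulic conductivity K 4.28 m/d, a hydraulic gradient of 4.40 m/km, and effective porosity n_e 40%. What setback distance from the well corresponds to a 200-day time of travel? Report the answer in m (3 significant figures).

q = Ki = 4.28 × 0.0044 = 0.01883 m/d
Average linear velocity = 0.01883 / 0.40 = 0.04708 m/d
L = v × T = 0.04708 × 200 = 9.416 m

9.42 m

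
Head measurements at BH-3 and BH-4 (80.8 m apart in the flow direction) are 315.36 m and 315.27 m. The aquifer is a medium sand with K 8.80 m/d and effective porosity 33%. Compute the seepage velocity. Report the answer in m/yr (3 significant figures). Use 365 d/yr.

Hydraulic gradient i = (315.36 − 315.27) / 80.8 = 0.09 / 80.8 = 0.001114
q = Ki = 8.80 × 0.001114 = 0.009802 m/d
v = Ki/n = 8.80·0.001114/0.33 = 0.02970 m/d
   = 0.02970 × 365 = 10.8 m/yr

10.8 m/yr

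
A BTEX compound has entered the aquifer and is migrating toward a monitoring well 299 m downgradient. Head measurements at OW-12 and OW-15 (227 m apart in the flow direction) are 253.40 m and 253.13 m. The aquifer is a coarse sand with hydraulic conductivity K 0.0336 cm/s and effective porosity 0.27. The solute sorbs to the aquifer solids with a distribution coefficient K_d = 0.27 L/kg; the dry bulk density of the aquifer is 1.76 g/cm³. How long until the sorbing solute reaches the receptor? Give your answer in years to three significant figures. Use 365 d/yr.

Hydraulic gradient i = (253.40 − 253.13) / 227 = 0.27 / 227 = 0.001189
K = 0.0336 cm/s × 864 = 29.03 m/d
Specific discharge q = 29.03 × 0.001189 = 0.03453 m/d
Average linear velocity = 0.03453 / 0.27 = 0.1279 m/d
Retardation R = 1 + ρ_b·K_d/n = 1 + 1.76×0.27/0.27 = 2.760
Contaminant velocity v_c = v/R = 0.1279/2.760 = 0.04634 m/d
t = L/v_c = 299/0.04634 = 6453 d
   = 6453/365 = 17.7 yr

17.7 years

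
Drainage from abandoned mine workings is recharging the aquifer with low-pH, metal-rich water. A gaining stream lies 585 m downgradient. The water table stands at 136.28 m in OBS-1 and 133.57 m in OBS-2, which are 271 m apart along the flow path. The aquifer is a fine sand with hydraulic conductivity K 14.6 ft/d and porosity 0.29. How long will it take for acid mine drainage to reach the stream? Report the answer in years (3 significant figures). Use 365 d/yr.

10.4 years

Hydraulic gradient i = (136.28 − 133.57) / 271 = 2.71 / 271 = 0.01000
K = 14.6 ft/d × 0.3048 = 4.450 m/d
Specific discharge q = 4.450 × 0.01000 = 0.04450 m/d
Seepage velocity v = q / n = 0.04450 / 0.29 = 0.1535 m/d
t = L / v = 585 / 0.1535 = 3812 d
   = 3812 / 365 = 10.4 yr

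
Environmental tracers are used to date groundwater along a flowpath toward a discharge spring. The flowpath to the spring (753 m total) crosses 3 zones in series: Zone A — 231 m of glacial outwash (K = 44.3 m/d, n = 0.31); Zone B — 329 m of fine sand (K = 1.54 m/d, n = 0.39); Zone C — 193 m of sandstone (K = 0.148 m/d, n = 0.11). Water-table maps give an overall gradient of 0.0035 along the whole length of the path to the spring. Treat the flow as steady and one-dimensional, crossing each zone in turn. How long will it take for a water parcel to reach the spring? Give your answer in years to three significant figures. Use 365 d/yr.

For zones in series the flux q is common to all zones; the equivalent conductivity is the harmonic (thickness-weighted) mean, K_eq = L_total / Σ(L_j/K_j).
Σ(L/K) = 231/44.3 + 329/1.54 + 193/0.148 = 5.214 + 213.6 + 1304 = 1523 d
K_eq = L_total / Σ(L/K) = 753 / 1523 = 0.4944 m/d
q = K_eq · i = 0.4944 × 0.0035 = 0.001731 m/d (same in every zone)
Zone A: v = q/n = 0.001731/0.31 = 0.005582 m/d → t_A = 231/0.005582 = 41380 d
Zone B: v = q/n = 0.001731/0.39 = 0.004437 m/d → t_B = 329/0.004437 = 74140 d
Zone C: v = q/n = 0.001731/0.11 = 0.01573 m/d → t_C = 193/0.01573 = 12270 d
Total t = 41380 + 74140 + 12270 = 127800 d
   = 127800 / 365 = 350 yr

350 years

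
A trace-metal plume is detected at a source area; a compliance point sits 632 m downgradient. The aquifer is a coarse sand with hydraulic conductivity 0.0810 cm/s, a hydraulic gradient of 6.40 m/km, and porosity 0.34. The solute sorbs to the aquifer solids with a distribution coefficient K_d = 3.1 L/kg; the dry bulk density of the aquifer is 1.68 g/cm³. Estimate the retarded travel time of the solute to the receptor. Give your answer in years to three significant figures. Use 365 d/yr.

21.4 years

K = 0.0810 cm/s × 864 = 69.98 m/d
q = Ki = 69.98 × 0.0064 = 0.4479 m/d
v_s = q/n_e = 0.4479/0.34 = 1.317 m/d
Retardation R = 1 + ρ_b·K_d/n = 1 + 1.68×3.1/0.34 = 16.32
Contaminant velocity v_c = v/R = 1.317/16.32 = 0.08073 m/d
t = L/v_c = 632/0.08073 = 7828 d
   = 7828/365 = 21.4 yr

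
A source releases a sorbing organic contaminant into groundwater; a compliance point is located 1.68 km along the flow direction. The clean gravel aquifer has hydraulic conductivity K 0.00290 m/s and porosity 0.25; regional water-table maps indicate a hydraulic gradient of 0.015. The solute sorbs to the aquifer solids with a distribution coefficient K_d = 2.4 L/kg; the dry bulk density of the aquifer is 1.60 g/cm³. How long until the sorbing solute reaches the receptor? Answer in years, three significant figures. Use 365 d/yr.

K = 0.00290 m/s × 86400 s/d = 250.6 m/d
Darcy flux q = K·i = 250.6 × 0.015 = 3.758 m/d
v_s = q/n_e = 3.758/0.25 = 15.03 m/d
Retardation R = 1 + ρ_b·K_d/n = 1 + 1.60×2.4/0.25 = 16.36
Contaminant velocity v_c = v/R = 15.03/16.36 = 0.9189 m/d
L = 1.68 km = 1680 m
t = L/v_c = 1680/0.9189 = 1828 d
   = 1828/365 = 5.01 yr

5.01 years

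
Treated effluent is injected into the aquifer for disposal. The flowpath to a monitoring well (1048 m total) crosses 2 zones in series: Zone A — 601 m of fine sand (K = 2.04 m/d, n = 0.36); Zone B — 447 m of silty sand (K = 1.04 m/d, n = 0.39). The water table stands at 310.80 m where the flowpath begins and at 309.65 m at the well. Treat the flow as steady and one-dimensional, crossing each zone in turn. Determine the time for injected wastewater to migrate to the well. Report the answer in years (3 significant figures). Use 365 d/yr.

674 years

Total head drop ΔH = 310.80 − 309.65 = 1.15 m
Continuity: the same q passes through each zone, so ΔH = q·Σ(L_j/K_j) — the zones act as resistances in series.
Σ(L/K) = 601/2.04 + 447/1.04 = 294.6 + 429.8 = 724.4 d
q = ΔH / Σ(L/K) = 1.15 / 724.4 = 0.001587 m/d (same in every zone)
Zone A: v = q/n = 0.001587/0.36 = 0.004410 m/d → t_A = 601/0.004410 = 136300 d
Zone B: v = q/n = 0.001587/0.39 = 0.004070 m/d → t_B = 447/0.004070 = 109800 d
Total t = 136300 + 109800 = 246100 d
   = 246100 / 365 = 674 yr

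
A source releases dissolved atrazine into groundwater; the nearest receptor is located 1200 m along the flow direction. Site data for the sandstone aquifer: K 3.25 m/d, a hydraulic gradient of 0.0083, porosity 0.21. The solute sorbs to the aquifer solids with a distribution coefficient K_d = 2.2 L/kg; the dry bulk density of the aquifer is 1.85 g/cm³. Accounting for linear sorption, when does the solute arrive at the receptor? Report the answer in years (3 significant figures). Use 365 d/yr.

522 years

Specific discharge q = 3.25 × 0.0083 = 0.02698 m/d
v = Ki/n = 3.25·0.0083/0.21 = 0.1285 m/d
Retardation R = 1 + ρ_b·K_d/n = 1 + 1.85×2.2/0.21 = 20.38
Contaminant velocity v_c = v/R = 0.1285/20.38 = 0.006303 m/d
t = L/v_c = 1200/0.006303 = 190400 d
   = 190400/365 = 522 yr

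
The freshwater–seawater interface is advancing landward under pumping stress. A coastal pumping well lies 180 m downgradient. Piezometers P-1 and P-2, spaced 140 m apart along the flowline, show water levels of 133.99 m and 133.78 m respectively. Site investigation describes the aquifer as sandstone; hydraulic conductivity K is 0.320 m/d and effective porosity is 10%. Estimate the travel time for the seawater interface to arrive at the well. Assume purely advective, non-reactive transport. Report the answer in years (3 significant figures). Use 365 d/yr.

Hydraulic gradient i = (133.99 − 133.78) / 140 = 0.21 / 140 = 0.001500
Specific discharge q = 0.320 × 0.001500 = 4.800e-4 m/d
Seepage velocity v = q / n = 4.800e-4 / 0.10 = 0.004800 m/d
t = L / v = 180 / 0.004800 = 37500 d
   = 37500 / 365 = 103 yr

103 years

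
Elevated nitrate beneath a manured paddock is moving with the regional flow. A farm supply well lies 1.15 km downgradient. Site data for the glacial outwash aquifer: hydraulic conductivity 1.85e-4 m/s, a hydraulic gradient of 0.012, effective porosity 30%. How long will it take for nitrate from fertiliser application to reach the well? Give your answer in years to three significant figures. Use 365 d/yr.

K = 1.85e-4 m/s × 86400 s/d = 15.98 m/d
Darcy flux q = K·i = 15.98 × 0.012 = 0.1918 m/d
Seepage velocity v = q / n = 0.1918 / 0.30 = 0.6394 m/d
L = 1.15 km = 1150 m
t = L / v = 1150 / 0.6394 = 1799 d
   = 1799 / 365 = 4.93 yr

4.93 years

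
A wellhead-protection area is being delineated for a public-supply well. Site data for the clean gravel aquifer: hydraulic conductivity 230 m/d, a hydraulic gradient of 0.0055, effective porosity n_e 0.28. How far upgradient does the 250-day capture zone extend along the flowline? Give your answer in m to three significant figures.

1130 m

Darcy flux q = K·i = 230 × 0.0055 = 1.265 m/d
Average linear velocity = 1.265 / 0.28 = 4.518 m/d
L = v × T = 4.518 × 250 = 1129 m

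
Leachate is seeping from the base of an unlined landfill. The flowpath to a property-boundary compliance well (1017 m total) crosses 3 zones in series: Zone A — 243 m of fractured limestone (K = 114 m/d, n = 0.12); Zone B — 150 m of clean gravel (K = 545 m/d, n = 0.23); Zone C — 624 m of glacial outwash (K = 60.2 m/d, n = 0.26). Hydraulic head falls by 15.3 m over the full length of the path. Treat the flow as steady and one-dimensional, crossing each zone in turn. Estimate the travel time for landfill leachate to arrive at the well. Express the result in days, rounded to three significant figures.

Continuity: the same q passes through each zone, so ΔH = q·Σ(L_j/K_j) — the zones act as resistances in series.
Σ(L/K) = 243/114 + 150/545 + 624/60.2 = 2.132 + 0.2752 + 10.37 = 12.77 d
q = ΔH / Σ(L/K) = 15.3 / 12.77 = 1.198 m/d (same in every zone)
Zone A: v = q/n = 1.198/0.12 = 9.983 m/d → t_A = 243/9.983 = 24.34 d
Zone B: v = q/n = 1.198/0.23 = 5.208 m/d → t_B = 150/5.208 = 28.80 d
Zone C: v = q/n = 1.198/0.26 = 4.607 m/d → t_C = 624/4.607 = 135.4 d
Total t = 24.34 + 28.80 + 135.4 = 188.6 d

189 days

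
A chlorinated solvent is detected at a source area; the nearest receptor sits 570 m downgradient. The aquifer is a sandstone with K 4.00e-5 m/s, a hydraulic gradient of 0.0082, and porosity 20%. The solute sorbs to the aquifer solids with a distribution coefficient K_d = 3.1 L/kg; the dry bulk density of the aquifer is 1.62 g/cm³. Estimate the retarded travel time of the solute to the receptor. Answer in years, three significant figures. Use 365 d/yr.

288 years

K = 4.00e-5 m/s × 86400 s/d = 3.456 m/d
Specific discharge q = 3.456 × 0.0082 = 0.02834 m/d
v = Ki/n = 3.456·0.0082/0.20 = 0.1417 m/d
Retardation R = 1 + ρ_b·K_d/n = 1 + 1.62×3.1/0.20 = 26.11
Contaminant velocity v_c = v/R = 0.1417/26.11 = 0.005427 m/d
t = L/v_c = 570/0.005427 = 105000 d
   = 105000/365 = 288 yr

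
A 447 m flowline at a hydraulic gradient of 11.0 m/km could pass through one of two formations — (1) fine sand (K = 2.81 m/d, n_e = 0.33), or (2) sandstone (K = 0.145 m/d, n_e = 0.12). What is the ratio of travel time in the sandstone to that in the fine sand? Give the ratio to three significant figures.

7.05

Unit 1 (fine sand): v = 2.81×0.011/0.33 = 0.09367 m/d, t = 447/0.09367 = 4772 d
Unit 2 (sandstone): v = 0.145×0.011/0.12 = 0.01329 m/d, t = 447/0.01329 = 33630 d
t(sandstone) / t(fine sand) = 33630/4772 = 7.05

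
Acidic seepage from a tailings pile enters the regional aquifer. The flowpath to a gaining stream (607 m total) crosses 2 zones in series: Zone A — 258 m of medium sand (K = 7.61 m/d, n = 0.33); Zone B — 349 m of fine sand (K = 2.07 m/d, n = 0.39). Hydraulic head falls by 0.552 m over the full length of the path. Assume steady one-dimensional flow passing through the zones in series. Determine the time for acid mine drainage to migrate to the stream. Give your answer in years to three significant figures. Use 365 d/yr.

222 years

Steady 1-D flow in series ⇒ the Darcy flux q is identical in every zone and the zone head losses add (resistances L/K in series).
Σ(L/K) = 258/7.61 + 349/2.07 = 33.90 + 168.6 = 202.5 d
q = ΔH / Σ(L/K) = 0.552 / 202.5 = 0.002726 m/d (same in every zone)
Zone A: v = q/n = 0.002726/0.33 = 0.008260 m/d → t_A = 258/0.008260 = 31230 d
Zone B: v = q/n = 0.002726/0.39 = 0.006989 m/d → t_B = 349/0.006989 = 49930 d
Total t = 31230 + 49930 = 81170 d
   = 81170 / 365 = 222 yr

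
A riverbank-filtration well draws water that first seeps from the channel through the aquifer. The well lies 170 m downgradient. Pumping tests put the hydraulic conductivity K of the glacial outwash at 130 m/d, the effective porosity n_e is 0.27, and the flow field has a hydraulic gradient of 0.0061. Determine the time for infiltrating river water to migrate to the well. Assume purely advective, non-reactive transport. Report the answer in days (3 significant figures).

Specific discharge q = 130 × 0.0061 = 0.7930 m/d
v = Ki/n = 130·0.0061/0.27 = 2.937 m/d
t = L / v = 170 / 2.937 = 57.88 d

57.9 days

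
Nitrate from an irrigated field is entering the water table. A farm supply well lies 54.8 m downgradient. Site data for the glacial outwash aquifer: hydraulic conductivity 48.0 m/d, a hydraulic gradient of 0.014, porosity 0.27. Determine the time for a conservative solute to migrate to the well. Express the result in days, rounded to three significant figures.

Darcy flux q = K·i = 48.0 × 0.014 = 0.6720 m/d
v_s = q/n_e = 0.6720/0.27 = 2.489 m/d
t = L / v = 54.8 / 2.489 = 22.02 d

22.0 days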